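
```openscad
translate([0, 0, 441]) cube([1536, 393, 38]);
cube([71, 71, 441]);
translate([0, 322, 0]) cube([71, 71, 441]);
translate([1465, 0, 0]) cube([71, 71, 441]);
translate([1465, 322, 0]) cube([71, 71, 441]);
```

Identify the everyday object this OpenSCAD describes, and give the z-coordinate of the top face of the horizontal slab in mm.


A bench. The seat-top height is 479 mm.

A long slab on four corner posts — a bench. The slab sits at z = 441 with thickness 38, so the top is 441 + 38 = 479 mm.


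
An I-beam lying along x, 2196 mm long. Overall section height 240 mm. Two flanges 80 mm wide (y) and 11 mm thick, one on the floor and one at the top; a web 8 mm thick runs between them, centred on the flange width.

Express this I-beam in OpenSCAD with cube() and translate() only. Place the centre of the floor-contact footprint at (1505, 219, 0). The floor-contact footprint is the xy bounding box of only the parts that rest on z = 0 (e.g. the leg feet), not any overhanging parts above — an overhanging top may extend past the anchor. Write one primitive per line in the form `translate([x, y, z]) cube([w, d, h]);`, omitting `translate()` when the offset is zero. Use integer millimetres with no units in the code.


translate([407, 179, 0]) cube([2196, 80, 11]);
translate([407, 215, 11]) cube([2196, 8, 218]);
translate([407, 179, 229]) cube([2196, 80, 11]);


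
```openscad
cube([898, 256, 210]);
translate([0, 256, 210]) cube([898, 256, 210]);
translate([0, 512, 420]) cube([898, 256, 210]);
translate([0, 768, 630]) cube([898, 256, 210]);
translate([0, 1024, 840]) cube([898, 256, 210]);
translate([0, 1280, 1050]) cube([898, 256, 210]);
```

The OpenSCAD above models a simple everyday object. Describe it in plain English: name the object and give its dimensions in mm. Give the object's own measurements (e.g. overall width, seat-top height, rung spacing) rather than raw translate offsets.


A straight staircase of 6 solid steps. Each step is 898 mm wide (x), 256 mm deep (y, the going) and 210 mm tall (the rise). The first step rests on the floor; each subsequent step sits one going further in +y and one rise higher in +z, directly behind and above the previous step with no overlap.


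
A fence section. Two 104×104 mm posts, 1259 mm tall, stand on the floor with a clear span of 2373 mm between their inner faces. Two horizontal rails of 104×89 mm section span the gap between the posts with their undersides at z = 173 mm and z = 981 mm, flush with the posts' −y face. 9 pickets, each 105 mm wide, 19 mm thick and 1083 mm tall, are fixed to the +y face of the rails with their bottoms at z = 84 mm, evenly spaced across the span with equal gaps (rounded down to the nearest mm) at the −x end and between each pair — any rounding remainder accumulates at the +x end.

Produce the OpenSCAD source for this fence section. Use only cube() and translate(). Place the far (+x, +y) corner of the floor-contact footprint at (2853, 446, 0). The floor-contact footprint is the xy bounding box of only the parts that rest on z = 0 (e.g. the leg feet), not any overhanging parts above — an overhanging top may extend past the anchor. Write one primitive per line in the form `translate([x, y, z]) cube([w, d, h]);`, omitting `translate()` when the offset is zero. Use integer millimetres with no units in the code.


translate([272, 342, 0]) cube([104, 104, 1259]);
translate([2749, 342, 0]) cube([104, 104, 1259]);
translate([376, 342, 173]) cube([2373, 104, 89]);
translate([376, 342, 981]) cube([2373, 104, 89]);
translate([518, 446, 84]) cube([105, 19, 1083]);
translate([765, 446, 84]) cube([105, 19, 1083]);
translate([1012, 446, 84]) cube([105, 19, 1083]);
translate([1259, 446, 84]) cube([105, 19, 1083]);
translate([1506, 446, 84]) cube([105, 19, 1083]);
translate([1753, 446, 84]) cube([105, 19, 1083]);
translate([2000, 446, 84]) cube([105, 19, 1083]);
translate([2247, 446, 84]) cube([105, 19, 1083]);
translate([2494, 446, 84]) cube([105, 19, 1083]);


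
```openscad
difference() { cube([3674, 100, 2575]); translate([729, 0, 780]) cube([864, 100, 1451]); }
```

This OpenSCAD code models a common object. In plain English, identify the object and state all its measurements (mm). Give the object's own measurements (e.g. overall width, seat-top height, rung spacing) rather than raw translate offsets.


A wall 3674 mm long (x), 100 mm thick (y), 2575 mm tall, with a rectangular window opening cut through it. The opening is 864 mm wide and 1451 mm tall; its sill is at z = 780 mm and its near (−x) edge is 729 mm from the wall's −x end. The opening passes through the full wall thickness.


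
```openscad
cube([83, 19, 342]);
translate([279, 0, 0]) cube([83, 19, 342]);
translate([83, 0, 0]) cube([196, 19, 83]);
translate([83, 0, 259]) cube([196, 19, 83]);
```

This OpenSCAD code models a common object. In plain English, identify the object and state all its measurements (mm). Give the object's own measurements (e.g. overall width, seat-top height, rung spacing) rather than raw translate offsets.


A rectangular picture frame lying in the x–z plane (depth along y). The opening is 196 mm wide (x) by 176 mm tall (z), surrounded by a border 83 mm wide on all four sides. The frame is 19 mm deep and is made of two full-height vertical stiles with two horizontal rails fitted between them.


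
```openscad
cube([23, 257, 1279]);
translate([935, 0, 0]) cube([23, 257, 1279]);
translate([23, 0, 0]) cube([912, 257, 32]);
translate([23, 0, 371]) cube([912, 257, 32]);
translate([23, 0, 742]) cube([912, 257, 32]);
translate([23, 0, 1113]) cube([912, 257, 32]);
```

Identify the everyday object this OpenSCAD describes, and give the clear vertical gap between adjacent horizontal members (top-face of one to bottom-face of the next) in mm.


A bookshelf. The clear shelf gap is 339 mm.

Two tall side panels with 4 horizontal boards between them — a bookshelf. The first two shelf undersides are at z = 0 and z = 371; with shelf thickness 32, the clear gap is 371 − 0 − 32 = 339 mm.


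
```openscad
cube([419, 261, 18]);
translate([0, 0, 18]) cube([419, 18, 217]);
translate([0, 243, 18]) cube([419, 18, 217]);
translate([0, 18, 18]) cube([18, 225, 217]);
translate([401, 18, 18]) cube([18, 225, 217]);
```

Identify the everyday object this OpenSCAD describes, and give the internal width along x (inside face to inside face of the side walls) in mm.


An open box. The internal width is 383 mm.

A 419×261 base slab with four walls standing on it — an open box. The base is 419 mm wide and the walls are 18 mm thick, so the internal width is 419 − 2 × 18 = 383 mm.


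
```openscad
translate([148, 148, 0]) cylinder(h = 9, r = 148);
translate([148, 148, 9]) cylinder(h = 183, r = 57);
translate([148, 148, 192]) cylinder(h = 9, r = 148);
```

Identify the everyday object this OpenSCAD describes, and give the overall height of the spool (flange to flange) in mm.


A spool. The overall height is 201 mm.

Three coaxial cylinders, large–small–large — a spool. Two 9 mm flanges and a 183 mm core give 9 + 183 + 9 = 201 mm.


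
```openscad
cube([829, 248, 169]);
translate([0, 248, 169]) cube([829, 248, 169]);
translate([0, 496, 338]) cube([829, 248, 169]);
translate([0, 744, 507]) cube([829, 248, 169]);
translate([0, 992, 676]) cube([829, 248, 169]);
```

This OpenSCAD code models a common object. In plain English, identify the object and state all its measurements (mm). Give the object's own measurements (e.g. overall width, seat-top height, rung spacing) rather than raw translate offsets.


A straight staircase of 5 solid steps. Each step is 829 mm wide (x), 248 mm deep (y, the going) and 169 mm tall (the rise). The first step rests on the floor; each subsequent step sits one going further in +y and one rise higher in +z, directly behind and above the previous step with no overlap.


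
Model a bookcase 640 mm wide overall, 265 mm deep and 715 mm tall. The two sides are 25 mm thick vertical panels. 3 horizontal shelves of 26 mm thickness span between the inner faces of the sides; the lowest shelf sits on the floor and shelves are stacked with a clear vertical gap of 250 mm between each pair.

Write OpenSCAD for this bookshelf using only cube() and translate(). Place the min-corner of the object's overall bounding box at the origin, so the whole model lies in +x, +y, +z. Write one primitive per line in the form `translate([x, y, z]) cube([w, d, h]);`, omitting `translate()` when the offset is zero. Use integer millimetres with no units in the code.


cube([25, 265, 715]);
translate([615, 0, 0]) cube([25, 265, 715]);
translate([25, 0, 0]) cube([590, 265, 26]);
translate([25, 0, 276]) cube([590, 265, 26]);
translate([25, 0, 552]) cube([590, 265, 26]);


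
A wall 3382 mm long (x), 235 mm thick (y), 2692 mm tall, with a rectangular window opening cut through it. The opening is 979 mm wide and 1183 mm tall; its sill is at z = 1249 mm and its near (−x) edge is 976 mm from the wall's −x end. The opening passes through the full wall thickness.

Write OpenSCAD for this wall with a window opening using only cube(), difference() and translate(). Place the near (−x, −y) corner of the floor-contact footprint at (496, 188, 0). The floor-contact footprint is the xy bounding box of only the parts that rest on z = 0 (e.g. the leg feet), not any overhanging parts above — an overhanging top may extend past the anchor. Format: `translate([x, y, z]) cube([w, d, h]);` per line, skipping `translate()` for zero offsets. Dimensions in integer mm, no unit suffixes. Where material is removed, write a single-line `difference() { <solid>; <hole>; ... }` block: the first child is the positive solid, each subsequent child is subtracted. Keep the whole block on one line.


difference() { translate([496, 188, 0]) cube([3382, 235, 2692]); translate([1472, 188, 1249]) cube([979, 235, 1183]); }


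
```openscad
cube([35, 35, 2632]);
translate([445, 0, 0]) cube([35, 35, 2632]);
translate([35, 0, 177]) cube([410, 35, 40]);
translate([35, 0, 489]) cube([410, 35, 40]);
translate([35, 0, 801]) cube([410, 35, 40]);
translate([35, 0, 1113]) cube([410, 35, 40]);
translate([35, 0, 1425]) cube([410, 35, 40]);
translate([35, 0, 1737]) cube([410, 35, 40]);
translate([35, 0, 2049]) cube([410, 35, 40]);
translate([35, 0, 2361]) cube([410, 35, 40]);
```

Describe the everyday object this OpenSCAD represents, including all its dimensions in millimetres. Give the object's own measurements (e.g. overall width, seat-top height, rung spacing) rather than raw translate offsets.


A straight ladder. Two 35×35 mm vertical rails, 2632 mm tall, stand 480 mm apart (outside-to-outside) with their front faces coplanar on the −y side. 8 rungs, each 35 mm deep and 40 mm tall, span between the inner faces of the rails, front faces flush with the rails. The lowest rung's underside is at z = 177 mm and rungs are spaced 312 mm apart (underside to underside).


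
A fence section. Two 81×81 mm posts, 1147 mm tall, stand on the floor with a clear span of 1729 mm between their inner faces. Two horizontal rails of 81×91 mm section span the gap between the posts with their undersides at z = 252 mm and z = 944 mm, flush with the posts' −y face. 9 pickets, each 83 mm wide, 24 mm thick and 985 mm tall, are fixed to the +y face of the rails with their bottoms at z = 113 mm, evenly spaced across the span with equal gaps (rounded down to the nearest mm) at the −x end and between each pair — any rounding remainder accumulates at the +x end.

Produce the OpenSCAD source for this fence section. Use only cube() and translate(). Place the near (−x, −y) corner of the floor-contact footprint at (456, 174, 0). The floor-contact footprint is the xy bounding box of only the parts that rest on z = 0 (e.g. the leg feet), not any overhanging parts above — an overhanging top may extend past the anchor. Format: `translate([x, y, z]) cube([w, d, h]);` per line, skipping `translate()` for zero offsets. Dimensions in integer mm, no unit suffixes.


translate([456, 174, 0]) cube([81, 81, 1147]);
translate([2266, 174, 0]) cube([81, 81, 1147]);
translate([537, 174, 252]) cube([1729, 81, 91]);
translate([537, 174, 944]) cube([1729, 81, 91]);
translate([635, 255, 113]) cube([83, 24, 985]);
translate([816, 255, 113]) cube([83, 24, 985]);
translate([997, 255, 113]) cube([83, 24, 985]);
translate([1178, 255, 113]) cube([83, 24, 985]);
translate([1359, 255, 113]) cube([83, 24, 985]);
translate([1540, 255, 113]) cube([83, 24, 985]);
translate([1721, 255, 113]) cube([83, 24, 985]);
translate([1902, 255, 113]) cube([83, 24, 985]);
translate([2083, 255, 113]) cube([83, 24, 985]);


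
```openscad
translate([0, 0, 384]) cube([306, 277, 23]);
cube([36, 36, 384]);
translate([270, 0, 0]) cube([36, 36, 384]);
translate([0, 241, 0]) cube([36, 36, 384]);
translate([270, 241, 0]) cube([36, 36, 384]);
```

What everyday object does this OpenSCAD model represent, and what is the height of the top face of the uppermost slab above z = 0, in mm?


A stool. The seat height is 407 mm.

A 306×277×23 slab at z = 384 on four corner posts — a stool. The seat top is 384 + 23 = 407 mm.


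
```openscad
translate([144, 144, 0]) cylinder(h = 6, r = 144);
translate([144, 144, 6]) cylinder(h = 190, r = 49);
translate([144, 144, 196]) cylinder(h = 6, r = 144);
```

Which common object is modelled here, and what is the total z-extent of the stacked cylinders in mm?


A spool. The overall height is 202 mm.

Three coaxial cylinders, large–small–large — a spool. Two 6 mm flanges and a 190 mm core give 6 + 190 + 6 = 202 mm.


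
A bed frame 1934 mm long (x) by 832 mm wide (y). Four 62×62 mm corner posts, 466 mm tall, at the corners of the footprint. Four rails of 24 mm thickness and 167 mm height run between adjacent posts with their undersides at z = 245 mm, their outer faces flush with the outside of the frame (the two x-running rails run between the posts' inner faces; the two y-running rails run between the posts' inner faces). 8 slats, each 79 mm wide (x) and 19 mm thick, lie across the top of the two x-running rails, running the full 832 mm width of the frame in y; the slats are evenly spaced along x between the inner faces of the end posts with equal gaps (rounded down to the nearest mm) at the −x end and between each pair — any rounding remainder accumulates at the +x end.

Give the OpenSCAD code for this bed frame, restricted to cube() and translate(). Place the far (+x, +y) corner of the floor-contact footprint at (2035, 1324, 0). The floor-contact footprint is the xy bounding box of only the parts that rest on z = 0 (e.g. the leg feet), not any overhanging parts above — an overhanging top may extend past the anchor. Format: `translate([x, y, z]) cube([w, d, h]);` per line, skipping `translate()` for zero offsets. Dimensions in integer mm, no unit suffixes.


translate([101, 492, 0]) cube([62, 62, 466]);
translate([101, 1262, 0]) cube([62, 62, 466]);
translate([1973, 492, 0]) cube([62, 62, 466]);
translate([1973, 1262, 0]) cube([62, 62, 466]);
translate([163, 492, 245]) cube([1810, 24, 167]);
translate([163, 1300, 245]) cube([1810, 24, 167]);
translate([101, 554, 245]) cube([24, 708, 167]);
translate([2011, 554, 245]) cube([24, 708, 167]);
translate([293, 492, 412]) cube([79, 832, 19]);
translate([502, 492, 412]) cube([79, 832, 19]);
translate([711, 492, 412]) cube([79, 832, 19]);
translate([920, 492, 412]) cube([79, 832, 19]);
translate([1129, 492, 412]) cube([79, 832, 19]);
translate([1338, 492, 412]) cube([79, 832, 19]);
translate([1547, 492, 412]) cube([79, 832, 19]);
translate([1756, 492, 412]) cube([79, 832, 19]);


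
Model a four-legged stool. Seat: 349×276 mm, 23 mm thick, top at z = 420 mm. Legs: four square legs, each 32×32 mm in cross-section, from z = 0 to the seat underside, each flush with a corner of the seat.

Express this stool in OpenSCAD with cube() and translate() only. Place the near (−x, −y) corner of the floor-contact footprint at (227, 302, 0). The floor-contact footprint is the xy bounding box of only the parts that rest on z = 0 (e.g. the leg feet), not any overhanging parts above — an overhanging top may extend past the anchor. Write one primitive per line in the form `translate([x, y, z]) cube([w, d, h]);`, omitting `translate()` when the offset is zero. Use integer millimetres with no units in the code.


translate([227, 302, 397]) cube([349, 276, 23]);
translate([227, 302, 0]) cube([32, 32, 397]);
translate([544, 302, 0]) cube([32, 32, 397]);
translate([227, 546, 0]) cube([32, 32, 397]);
translate([544, 546, 0]) cube([32, 32, 397]);


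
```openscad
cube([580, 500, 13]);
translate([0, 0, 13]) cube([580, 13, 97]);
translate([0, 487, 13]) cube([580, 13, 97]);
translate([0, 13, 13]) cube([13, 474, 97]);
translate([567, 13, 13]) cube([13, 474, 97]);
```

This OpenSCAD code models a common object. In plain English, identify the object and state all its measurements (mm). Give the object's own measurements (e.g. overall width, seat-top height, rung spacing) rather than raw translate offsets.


An open-topped rectangular box: outside dimensions 580×500×110 mm, with a uniform wall and base thickness of 13 mm. The base is a full 580×500 slab on the floor; four walls sit on top of the base. The front and back walls (the −y and +y sides) span the full width; the two side walls fit between them.


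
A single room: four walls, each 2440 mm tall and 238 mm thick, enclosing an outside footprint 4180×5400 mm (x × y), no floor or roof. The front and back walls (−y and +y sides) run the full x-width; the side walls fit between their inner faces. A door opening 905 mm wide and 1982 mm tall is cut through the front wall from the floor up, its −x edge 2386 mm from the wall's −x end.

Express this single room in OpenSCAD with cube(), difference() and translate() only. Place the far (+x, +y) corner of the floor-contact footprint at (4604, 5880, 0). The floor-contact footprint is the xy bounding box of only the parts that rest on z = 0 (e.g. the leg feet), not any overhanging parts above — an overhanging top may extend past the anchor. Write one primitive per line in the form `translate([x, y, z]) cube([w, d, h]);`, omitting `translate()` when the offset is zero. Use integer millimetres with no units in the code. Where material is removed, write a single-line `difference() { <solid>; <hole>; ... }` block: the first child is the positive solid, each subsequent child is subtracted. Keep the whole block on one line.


difference() { translate([424, 480, 0]) cube([4180, 238, 2440]); translate([2810, 480, 0]) cube([905, 238, 1982]); }
translate([424, 5642, 0]) cube([4180, 238, 2440]);
translate([424, 718, 0]) cube([238, 4924, 2440]);
translate([4366, 718, 0]) cube([238, 4924, 2440]);


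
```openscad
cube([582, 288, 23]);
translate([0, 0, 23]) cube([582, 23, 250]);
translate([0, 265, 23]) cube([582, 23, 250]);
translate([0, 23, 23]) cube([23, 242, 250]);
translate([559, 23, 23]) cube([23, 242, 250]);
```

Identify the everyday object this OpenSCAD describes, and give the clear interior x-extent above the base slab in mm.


An open box. The internal width is 536 mm.

A 582×288 base slab with four walls standing on it — an open box. The base is 582 mm wide and the walls are 23 mm thick, so the internal width is 582 − 2 × 23 = 536 mm.


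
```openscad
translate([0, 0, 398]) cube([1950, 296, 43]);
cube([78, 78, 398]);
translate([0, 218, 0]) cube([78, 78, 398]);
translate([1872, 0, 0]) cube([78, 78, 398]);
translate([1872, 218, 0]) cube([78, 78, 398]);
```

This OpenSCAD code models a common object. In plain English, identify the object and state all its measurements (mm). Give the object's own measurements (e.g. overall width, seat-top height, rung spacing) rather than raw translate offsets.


A long wooden bench with a 1950 mm (x) × 296 mm (y) seat, 43 mm thick, its top surface 441 mm above the floor. Four 78 mm square legs at the seat corners, flush with the edges, run from z = 0 to the seat underside.


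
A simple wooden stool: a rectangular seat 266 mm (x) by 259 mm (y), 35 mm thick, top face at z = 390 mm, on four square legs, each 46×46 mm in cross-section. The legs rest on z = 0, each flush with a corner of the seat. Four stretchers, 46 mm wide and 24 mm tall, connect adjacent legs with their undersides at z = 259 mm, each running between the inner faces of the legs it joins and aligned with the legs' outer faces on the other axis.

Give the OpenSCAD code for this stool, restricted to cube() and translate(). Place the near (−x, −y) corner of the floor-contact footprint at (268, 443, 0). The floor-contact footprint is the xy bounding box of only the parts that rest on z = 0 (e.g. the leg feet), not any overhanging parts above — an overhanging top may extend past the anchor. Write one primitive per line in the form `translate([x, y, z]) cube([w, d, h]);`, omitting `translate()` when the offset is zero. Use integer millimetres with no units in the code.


// leg_h = 390 - 35 = 355
// stretcher span = 266 - 2*46 = 174
translate([268, 443, 355]) cube([266, 259, 35]);
translate([268, 443, 0]) cube([46, 46, 355]);
translate([488, 443, 0]) cube([46, 46, 355]);
translate([268, 656, 0]) cube([46, 46, 355]);
translate([488, 656, 0]) cube([46, 46, 355]);
translate([314, 443, 259]) cube([174, 46, 24]);
translate([314, 656, 259]) cube([174, 46, 24]);
translate([268, 489, 259]) cube([46, 167, 24]);
translate([488, 489, 259]) cube([46, 167, 24]);


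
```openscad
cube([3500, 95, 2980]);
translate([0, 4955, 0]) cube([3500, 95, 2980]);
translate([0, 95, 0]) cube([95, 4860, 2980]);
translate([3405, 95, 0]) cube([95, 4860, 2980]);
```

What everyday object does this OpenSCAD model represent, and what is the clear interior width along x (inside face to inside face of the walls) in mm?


A house (or room) frame. The interior width is 3310 mm.

Four 2980 mm walls enclosing a rectangle with no floor or roof — a room or house frame. Outside width is 3500 mm and wall thickness is 95 mm, so the interior width is 3500 − 2 × 95 = 3310 mm.


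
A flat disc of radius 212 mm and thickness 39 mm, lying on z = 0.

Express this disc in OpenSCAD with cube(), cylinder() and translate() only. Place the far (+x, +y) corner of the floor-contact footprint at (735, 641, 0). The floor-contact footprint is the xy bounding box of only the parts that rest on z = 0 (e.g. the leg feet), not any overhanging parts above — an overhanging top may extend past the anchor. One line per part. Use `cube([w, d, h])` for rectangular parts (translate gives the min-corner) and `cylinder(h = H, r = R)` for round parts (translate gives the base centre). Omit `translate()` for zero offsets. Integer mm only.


translate([523, 429, 0]) cylinder(h = 39, r = 212);


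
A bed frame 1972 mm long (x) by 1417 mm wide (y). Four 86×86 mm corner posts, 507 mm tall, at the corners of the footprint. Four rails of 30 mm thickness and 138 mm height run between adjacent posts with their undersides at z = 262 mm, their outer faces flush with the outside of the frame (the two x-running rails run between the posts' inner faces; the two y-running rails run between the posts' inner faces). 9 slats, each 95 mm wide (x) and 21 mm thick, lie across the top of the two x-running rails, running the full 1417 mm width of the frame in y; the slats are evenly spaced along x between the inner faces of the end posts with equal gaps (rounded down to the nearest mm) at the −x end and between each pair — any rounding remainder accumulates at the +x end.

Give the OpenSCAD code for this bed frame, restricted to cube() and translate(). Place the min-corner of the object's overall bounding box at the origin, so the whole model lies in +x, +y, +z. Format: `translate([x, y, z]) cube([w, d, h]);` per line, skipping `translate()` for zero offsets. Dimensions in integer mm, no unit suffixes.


cube([86, 86, 507]);
translate([0, 1331, 0]) cube([86, 86, 507]);
translate([1886, 0, 0]) cube([86, 86, 507]);
translate([1886, 1331, 0]) cube([86, 86, 507]);
translate([86, 0, 262]) cube([1800, 30, 138]);
translate([86, 1387, 262]) cube([1800, 30, 138]);
translate([0, 86, 262]) cube([30, 1245, 138]);
translate([1942, 86, 262]) cube([30, 1245, 138]);
translate([180, 0, 400]) cube([95, 1417, 21]);
translate([369, 0, 400]) cube([95, 1417, 21]);
translate([558, 0, 400]) cube([95, 1417, 21]);
translate([747, 0, 400]) cube([95, 1417, 21]);
translate([936, 0, 400]) cube([95, 1417, 21]);
translate([1125, 0, 400]) cube([95, 1417, 21]);
translate([1314, 0, 400]) cube([95, 1417, 21]);
translate([1503, 0, 400]) cube([95, 1417, 21]);
translate([1692, 0, 400]) cube([95, 1417, 21]);


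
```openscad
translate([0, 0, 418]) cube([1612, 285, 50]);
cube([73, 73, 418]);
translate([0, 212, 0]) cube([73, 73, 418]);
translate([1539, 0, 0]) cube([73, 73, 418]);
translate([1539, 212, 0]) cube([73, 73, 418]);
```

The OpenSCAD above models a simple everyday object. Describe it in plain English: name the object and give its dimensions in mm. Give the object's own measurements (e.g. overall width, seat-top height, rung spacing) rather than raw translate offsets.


A long wooden bench with a 1612 mm (x) × 285 mm (y) seat, 50 mm thick, its top surface 468 mm above the floor. Four 73 mm square legs at the seat corners, flush with the edges, run from z = 0 to the seat underside.


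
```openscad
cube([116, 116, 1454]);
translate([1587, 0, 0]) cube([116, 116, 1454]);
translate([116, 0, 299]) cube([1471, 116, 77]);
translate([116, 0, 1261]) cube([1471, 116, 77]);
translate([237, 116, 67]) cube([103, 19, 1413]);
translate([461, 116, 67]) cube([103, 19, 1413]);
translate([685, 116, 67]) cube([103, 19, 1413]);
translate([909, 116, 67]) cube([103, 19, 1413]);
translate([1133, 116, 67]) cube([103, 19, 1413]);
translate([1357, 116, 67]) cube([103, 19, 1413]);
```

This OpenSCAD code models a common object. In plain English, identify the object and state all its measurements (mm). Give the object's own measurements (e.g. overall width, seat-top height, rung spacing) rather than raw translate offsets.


A fence section. Two 116×116 mm posts, 1454 mm tall, stand on the floor with a clear span of 1471 mm between their inner faces. Two horizontal rails of 116×77 mm section span the gap between the posts with their undersides at z = 299 mm and z = 1261 mm, flush with the posts' −y face. 6 pickets, each 103 mm wide, 19 mm thick and 1413 mm tall, are fixed to the +y face of the rails with their bottoms at z = 67 mm, spaced across the span with a 121 mm gap after the −x post and between neighbouring pickets, with 127 mm left before the +x post.


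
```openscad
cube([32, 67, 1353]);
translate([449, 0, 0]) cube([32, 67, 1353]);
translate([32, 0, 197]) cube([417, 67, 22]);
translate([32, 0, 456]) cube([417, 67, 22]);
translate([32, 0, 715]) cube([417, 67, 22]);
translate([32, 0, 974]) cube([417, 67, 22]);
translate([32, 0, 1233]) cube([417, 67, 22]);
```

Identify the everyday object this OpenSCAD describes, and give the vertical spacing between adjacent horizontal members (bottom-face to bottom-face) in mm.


A ladder. The rung spacing is 259 mm.

Two tall 32×67 posts with 5 short bars between them — a ladder. Adjacent rungs sit at z = 197 and z = 456, so the spacing is 456 − 197 = 259 mm.


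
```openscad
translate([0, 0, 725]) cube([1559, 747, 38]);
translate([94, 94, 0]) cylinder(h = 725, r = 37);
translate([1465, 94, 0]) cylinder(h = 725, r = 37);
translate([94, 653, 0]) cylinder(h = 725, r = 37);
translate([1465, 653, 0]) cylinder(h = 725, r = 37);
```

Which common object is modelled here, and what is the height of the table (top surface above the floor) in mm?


A table. The table height is 763 mm.

A 1559×747×38 slab sits at z = 725 on four Ø74 mm round legs — a table. The top surface is at 725 + 38 = 763 mm.


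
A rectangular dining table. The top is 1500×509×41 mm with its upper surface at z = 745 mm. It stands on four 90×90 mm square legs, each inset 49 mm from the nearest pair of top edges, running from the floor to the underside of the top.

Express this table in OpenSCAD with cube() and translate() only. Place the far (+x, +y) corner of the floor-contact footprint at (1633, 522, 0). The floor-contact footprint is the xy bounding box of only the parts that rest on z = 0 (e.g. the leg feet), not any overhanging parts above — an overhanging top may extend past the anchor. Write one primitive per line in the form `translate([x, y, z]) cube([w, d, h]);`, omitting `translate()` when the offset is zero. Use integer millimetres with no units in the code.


translate([182, 62, 704]) cube([1500, 509, 41]);
translate([231, 111, 0]) cube([90, 90, 704]);
translate([1543, 111, 0]) cube([90, 90, 704]);
translate([231, 432, 0]) cube([90, 90, 704]);
translate([1543, 432, 0]) cube([90, 90, 704]);


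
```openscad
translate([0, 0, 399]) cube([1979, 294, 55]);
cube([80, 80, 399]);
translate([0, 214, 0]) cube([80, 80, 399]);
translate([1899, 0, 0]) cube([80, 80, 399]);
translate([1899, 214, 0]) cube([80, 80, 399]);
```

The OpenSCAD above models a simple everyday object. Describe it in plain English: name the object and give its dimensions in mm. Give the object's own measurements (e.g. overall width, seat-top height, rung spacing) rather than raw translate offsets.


A long wooden bench with a 1979 mm (x) × 294 mm (y) seat, 55 mm thick, its top surface 454 mm above the floor. Four 80 mm square legs at the seat corners, flush with the edges, run from z = 0 to the seat underside.


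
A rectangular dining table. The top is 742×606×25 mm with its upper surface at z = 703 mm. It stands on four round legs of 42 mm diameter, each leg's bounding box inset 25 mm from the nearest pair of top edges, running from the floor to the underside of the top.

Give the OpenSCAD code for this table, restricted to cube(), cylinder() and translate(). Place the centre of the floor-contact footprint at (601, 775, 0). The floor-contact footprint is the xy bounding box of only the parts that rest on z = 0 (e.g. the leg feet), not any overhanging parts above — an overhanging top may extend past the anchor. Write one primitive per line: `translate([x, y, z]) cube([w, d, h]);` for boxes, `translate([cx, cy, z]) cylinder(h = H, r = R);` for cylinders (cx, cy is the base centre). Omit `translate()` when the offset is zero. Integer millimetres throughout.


translate([230, 472, 678]) cube([742, 606, 25]);
translate([276, 518, 0]) cylinder(h = 678, r = 21);
translate([926, 518, 0]) cylinder(h = 678, r = 21);
translate([276, 1032, 0]) cylinder(h = 678, r = 21);
translate([926, 1032, 0]) cylinder(h = 678, r = 21);


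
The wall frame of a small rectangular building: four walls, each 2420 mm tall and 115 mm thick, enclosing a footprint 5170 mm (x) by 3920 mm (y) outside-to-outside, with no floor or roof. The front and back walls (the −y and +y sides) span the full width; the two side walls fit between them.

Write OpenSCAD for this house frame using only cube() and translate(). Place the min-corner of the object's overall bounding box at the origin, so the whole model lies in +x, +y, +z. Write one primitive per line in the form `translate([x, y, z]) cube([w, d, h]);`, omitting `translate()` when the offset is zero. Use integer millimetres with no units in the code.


cube([5170, 115, 2420]);
translate([0, 3805, 0]) cube([5170, 115, 2420]);
translate([0, 115, 0]) cube([115, 3690, 2420]);
translate([5055, 115, 0]) cube([115, 3690, 2420]);


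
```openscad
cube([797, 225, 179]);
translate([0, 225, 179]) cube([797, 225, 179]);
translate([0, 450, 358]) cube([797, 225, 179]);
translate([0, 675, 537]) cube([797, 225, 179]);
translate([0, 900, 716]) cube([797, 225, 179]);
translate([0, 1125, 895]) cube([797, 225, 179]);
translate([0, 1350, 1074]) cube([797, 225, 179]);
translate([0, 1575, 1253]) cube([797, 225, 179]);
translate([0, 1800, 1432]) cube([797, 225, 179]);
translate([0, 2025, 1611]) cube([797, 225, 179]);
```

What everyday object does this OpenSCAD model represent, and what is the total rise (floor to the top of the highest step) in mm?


A staircase. The total rise is 1790 mm.

10 identical blocks, each offset up and back from the previous — a staircase. Each step is 179 mm tall and there are 10 of them, so the total rise is 10 × 179 = 1790 mm.


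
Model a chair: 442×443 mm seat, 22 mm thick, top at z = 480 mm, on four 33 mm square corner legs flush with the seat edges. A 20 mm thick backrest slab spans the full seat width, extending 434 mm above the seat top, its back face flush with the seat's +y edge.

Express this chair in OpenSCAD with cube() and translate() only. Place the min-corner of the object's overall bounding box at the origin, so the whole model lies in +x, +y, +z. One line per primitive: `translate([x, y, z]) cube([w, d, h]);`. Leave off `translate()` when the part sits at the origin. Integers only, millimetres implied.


translate([0, 0, 458]) cube([442, 443, 22]);
cube([33, 33, 458]);
translate([409, 0, 0]) cube([33, 33, 458]);
translate([0, 410, 0]) cube([33, 33, 458]);
translate([409, 410, 0]) cube([33, 33, 458]);
translate([0, 423, 480]) cube([442, 20, 434]);


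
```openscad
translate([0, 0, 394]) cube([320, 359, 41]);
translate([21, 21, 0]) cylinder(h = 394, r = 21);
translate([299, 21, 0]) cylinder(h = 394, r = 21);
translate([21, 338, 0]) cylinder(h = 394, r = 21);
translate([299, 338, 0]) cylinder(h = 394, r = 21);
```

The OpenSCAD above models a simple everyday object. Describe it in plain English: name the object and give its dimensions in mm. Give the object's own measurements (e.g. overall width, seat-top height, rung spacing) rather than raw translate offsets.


A simple wooden stool: a rectangular seat 320 mm (x) by 359 mm (y), 41 mm thick, top face at z = 435 mm, on four round legs, each 42 mm in diameter. The legs rest on z = 0, each leg's axis is inset half a diameter from the nearest pair of seat edges (so the leg's bounding box is flush with the corner).


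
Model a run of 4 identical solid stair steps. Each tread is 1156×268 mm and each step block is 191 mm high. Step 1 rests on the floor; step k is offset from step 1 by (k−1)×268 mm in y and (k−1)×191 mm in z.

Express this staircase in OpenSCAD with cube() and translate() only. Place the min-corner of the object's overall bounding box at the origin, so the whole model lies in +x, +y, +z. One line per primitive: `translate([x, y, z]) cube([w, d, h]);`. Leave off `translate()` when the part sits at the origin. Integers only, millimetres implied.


cube([1156, 268, 191]);
translate([0, 268, 191]) cube([1156, 268, 191]);
translate([0, 536, 382]) cube([1156, 268, 191]);
translate([0, 804, 573]) cube([1156, 268, 191]);


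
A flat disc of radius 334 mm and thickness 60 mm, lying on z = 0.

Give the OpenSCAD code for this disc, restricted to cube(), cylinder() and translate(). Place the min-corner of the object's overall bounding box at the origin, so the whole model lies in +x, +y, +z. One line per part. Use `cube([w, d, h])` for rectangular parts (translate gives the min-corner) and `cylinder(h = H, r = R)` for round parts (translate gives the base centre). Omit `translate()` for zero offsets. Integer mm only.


translate([334, 334, 0]) cylinder(h = 60, r = 334);


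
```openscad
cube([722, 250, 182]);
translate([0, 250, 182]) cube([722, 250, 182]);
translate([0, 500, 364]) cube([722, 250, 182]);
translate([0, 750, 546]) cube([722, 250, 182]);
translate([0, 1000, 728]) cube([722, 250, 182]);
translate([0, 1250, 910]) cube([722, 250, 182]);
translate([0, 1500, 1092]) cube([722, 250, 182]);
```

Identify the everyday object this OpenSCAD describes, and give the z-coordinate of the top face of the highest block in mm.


A staircase. The total rise is 1274 mm.

7 identical blocks, each offset up and back from the previous — a staircase. Each step is 182 mm tall and there are 7 of them, so the total rise is 7 × 182 = 1274 mm.


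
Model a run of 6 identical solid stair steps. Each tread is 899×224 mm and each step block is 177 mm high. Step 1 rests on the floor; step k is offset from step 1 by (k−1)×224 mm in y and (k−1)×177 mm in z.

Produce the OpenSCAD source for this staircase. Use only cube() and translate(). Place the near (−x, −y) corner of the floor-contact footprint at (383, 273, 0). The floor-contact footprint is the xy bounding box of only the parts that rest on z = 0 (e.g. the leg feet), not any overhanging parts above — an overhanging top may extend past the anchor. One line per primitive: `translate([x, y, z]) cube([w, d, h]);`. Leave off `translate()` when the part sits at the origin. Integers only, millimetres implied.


translate([383, 273, 0]) cube([899, 224, 177]);
translate([383, 497, 177]) cube([899, 224, 177]);
translate([383, 721, 354]) cube([899, 224, 177]);
translate([383, 945, 531]) cube([899, 224, 177]);
translate([383, 1169, 708]) cube([899, 224, 177]);
translate([383, 1393, 885]) cube([899, 224, 177]);


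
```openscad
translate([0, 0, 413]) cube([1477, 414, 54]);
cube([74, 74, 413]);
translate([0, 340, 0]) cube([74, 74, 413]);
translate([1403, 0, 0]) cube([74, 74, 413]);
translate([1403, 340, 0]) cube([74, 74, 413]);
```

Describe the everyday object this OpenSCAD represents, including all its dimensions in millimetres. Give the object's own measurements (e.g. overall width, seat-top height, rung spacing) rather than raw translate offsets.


A bench: a 1477×414 mm seat slab, 54 mm thick, top at z = 467 mm, on four 74×74 mm square legs flush with the seat corners and standing on z = 0.


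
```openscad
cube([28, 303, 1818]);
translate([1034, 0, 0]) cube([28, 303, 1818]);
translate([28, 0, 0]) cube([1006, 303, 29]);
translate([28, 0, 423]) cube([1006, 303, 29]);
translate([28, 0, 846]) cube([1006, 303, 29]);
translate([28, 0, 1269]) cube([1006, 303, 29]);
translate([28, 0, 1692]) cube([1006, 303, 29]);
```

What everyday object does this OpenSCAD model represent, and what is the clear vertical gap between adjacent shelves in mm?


A bookshelf. The clear shelf gap is 394 mm.

Two tall side panels with 5 horizontal boards between them — a bookshelf. The first two shelf undersides are at z = 0 and z = 423; with shelf thickness 29, the clear gap is 423 − 0 − 29 = 394 mm.


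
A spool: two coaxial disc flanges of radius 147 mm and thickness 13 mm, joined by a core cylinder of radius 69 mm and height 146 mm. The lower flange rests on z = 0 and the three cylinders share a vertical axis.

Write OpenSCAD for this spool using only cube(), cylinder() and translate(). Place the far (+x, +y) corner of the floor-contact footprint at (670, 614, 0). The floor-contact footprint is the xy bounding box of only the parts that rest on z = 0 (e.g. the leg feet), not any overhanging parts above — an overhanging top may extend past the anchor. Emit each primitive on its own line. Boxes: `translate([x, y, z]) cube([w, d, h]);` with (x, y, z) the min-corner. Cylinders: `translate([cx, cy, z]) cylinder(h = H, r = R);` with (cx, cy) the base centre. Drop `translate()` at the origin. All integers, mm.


translate([523, 467, 0]) cylinder(h = 13, r = 147);
translate([523, 467, 13]) cylinder(h = 146, r = 69);
translate([523, 467, 159]) cylinder(h = 13, r = 147);


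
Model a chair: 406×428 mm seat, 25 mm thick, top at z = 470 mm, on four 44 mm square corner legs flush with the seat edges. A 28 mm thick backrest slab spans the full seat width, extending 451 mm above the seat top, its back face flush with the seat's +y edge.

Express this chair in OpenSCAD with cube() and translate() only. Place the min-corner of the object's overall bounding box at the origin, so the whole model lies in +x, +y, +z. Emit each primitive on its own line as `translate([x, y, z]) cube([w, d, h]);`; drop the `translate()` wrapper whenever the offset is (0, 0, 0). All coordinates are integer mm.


// leg_h = 470 - 25 = 445
translate([0, 0, 445]) cube([406, 428, 25]);
cube([44, 44, 445]);
translate([362, 0, 0]) cube([44, 44, 445]);
translate([0, 384, 0]) cube([44, 44, 445]);
translate([362, 384, 0]) cube([44, 44, 445]);
translate([0, 400, 470]) cube([406, 28, 451]);


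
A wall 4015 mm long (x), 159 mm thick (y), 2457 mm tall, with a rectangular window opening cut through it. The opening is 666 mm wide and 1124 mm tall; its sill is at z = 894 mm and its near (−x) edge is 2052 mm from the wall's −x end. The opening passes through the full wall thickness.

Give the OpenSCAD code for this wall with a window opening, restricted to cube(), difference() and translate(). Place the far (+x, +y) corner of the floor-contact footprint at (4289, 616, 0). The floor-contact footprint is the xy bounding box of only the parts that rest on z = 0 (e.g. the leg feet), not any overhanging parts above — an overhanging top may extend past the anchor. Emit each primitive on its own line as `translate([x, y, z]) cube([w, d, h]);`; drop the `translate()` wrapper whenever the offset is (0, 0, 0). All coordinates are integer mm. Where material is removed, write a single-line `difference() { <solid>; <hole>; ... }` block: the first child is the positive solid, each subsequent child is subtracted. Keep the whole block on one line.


difference() { translate([274, 457, 0]) cube([4015, 159, 2457]); translate([2326, 457, 894]) cube([666, 159, 1124]); }
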